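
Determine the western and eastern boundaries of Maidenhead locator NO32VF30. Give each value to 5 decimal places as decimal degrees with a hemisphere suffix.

Field N=13, O=14: +13·20° lon, +14·10° lat → SW at lon 80°, lat 50°.
Square 3, 2: +3·2° lon, +2·1° lat → SW at lon 86°, lat 52°.
Subsquare v=21, f=5: +21·0.0833333° lon, +5·0.0416667° lat → SW at lon 87.75°, lat 52.2083°.
Extended square 3, 0: +3·0.00833333° lon, +0·0.00416667° lat → SW at lon 87.775°, lat 52.2083°.
Cell spans 0.00833333° lon × 0.00416667° lat.
west 87.77500° E, east 87.78333° E.

87.77500° E, 87.78333° E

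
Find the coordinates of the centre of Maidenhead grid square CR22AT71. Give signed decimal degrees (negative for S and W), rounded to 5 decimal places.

Field C=2, R=17: +2·20° lon, +17·10° lat → SW at lon -140°, lat 80°.
Square 2, 2: +2·2° lon, +2·1° lat → SW at lon -136°, lat 82°.
Subsquare a=0, t=19: +0·0.0833333° lon, +19·0.0416667° lat → SW at lon -136°, lat 82.7917°.
Extended square 7, 1: +7·0.00833333° lon, +1·0.00416667° lat → SW at lon -135.942°, lat 82.7958°.
Cell spans 0.00833333° lon × 0.00416667° lat. Centre is SW corner plus half of each.
latitude 82.79792, longitude -135.93750.

82.79792, -135.93750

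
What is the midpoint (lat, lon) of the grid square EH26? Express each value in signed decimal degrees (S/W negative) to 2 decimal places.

-13.50, -95.00

Field E=4, H=7: +4·20° lon, +7·10° lat → SW at lon -100°, lat -20°.
Square 2, 6: +2·2° lon, +6·1° lat → SW at lon -96°, lat -14°.
Cell spans 2° lon × 1° lat. Centre is SW corner plus half of each.
latitude -13.50, longitude -95.00.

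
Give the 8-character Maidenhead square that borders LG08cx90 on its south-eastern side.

LG08dw09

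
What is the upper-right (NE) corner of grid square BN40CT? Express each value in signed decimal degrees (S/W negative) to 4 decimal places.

Field B=1, N=13: +1·20° lon, +13·10° lat → SW at lon -160°, lat 40°.
Square 4, 0: +4·2° lon, +0·1° lat → SW at lon -152°, lat 40°.
Subsquare c=2, t=19: +2·0.0833333° lon, +19·0.0416667° lat → SW at lon -151.833°, lat 40.7917°.
Cell spans 0.0833333° lon × 0.0416667° lat. NE corner is SW corner plus one full cell.
latitude 40.8333, longitude -151.7500.

40.8333, -151.7500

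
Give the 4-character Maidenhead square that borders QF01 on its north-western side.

Longitude square 0; −1 → -1, wraps to 9, carry into field.
Longitude field Q = 16; −1 → 15 = P.
Latitude square 1; +1 → 2.

PF92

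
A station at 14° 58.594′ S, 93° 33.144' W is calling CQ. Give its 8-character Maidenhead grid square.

Add 180° to longitude and 90° to latitude: 86.44760, 75.02343.
Field: 86.44760/20 → 4 → E, 75.02343/10 → 7 → H; chars EH.
Square: 6.44760/2 → 3, 5.02343/1 → 5; chars 35.
Subsquare: 0.44760/0.0833333 → 5 → f, 0.02343/0.0416667 → 0 → a; chars fa.
Extended square: 0.03093/0.00833333 → 3, 0.02343/0.00416667 → 5; chars 35.

EH35fa35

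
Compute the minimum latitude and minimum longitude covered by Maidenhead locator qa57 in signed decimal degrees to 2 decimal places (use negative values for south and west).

-83.00, 150.00

Field Q=16, A=0: +16·20° lon, +0·10° lat → SW at lon 140°, lat -90°.
Square 5, 7: +5·2° lon, +7·1° lat → SW at lon 150°, lat -83°.
latitude -83.00, longitude 150.00.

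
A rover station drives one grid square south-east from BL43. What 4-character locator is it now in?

Longitude square 4; +1 → 5.
Latitude square 3; −1 → 2.

BL52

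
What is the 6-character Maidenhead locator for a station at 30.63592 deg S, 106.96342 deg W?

Add 180° to longitude and 90° to latitude: 73.0366, 59.3641.
Field (20°×10°, letters A–R): 73.0366/20 → 3 → D, 59.3641/10 → 5 → F; chars DF.
Square (2°×1°, digits 0–9): 13.0366/2 → 6, 9.3641/1 → 9; chars 69.
Subsquare (5′×2.5′, letters a–x): 1.0366/0.0833333 → 12 → m, 0.3641/0.0416667 → 8 → i; chars mi.

DF69mi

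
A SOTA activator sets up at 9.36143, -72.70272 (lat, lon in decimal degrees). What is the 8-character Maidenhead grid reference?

Offset from 180°W / 90°S: lon 107.29728°, lat 99.36143°.
Field (20°×10°, letters A–R): 107.29728/20 → 5 → F, 99.36143/10 → 9 → J; chars FJ.
Square (2°×1°, digits 0–9): 7.29728/2 → 3, 9.36143/1 → 9; chars 39.
Subsquare (5′×2.5′, letters a–x): 1.29728/0.0833333 → 15 → p, 0.36143/0.0416667 → 8 → i; chars pi.
Extended square (30″×15″, digits 0–9): 0.04728/0.00833333 → 5, 0.02810/0.00416667 → 6; chars 56.

FJ39pi56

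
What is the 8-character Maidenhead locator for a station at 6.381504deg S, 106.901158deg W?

DI63no18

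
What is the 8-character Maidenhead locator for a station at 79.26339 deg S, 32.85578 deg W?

Add 180° to longitude and 90° to latitude: 147.14422, 10.73661.
Field: lon ⌊147.14422/20⌋ = 7 → H; lat ⌊10.73661/10⌋ = 1 → B.
Square: lon ⌊7.14422/2⌋ = 3; lat ⌊0.73661/1⌋ = 0.
Subsquare: lon ⌊1.14422/0.0833333⌋ = 13 → n; lat ⌊0.73661/0.0416667⌋ = 17 → r.
Extended square: lon ⌊0.06089/0.00833333⌋ = 7; lat ⌊0.02828/0.00416667⌋ = 6.

HB30nr76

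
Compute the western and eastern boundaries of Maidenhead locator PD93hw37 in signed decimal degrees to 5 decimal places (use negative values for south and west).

138.60833, 138.61667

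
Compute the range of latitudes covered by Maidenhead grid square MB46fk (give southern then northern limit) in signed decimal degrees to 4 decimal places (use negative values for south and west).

-73.5833, -73.5417

Field M=12, B=1: +12·20° lon, +1·10° lat → SW at lon 60°, lat -80°.
Square 4, 6: +4·2° lon, +6·1° lat → SW at lon 68°, lat -74°.
Subsquare f=5, k=10: +5·0.0833333° lon, +10·0.0416667° lat → SW at lon 68.4167°, lat -73.5833°.
Cell spans 0.0833333° lon × 0.0416667° lat.
south -73.5833, north -73.5417.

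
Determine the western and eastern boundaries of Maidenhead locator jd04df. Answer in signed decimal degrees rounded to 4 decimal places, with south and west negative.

Field J=9, D=3: +9·20° lon, +3·10° lat → SW at lon 0°, lat -60°.
Square 0, 4: +0·2° lon, +4·1° lat → SW at lon 0°, lat -56°.
Subsquare d=3, f=5: +3·0.0833333° lon, +5·0.0416667° lat → SW at lon 0.25°, lat -55.7917°.
Cell spans 0.0833333° lon × 0.0416667° lat.
west 0.2500, east 0.3333.

0.2500, 0.3333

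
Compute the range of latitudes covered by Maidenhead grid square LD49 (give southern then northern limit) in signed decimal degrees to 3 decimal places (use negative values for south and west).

-51.000, -50.000

Field L=11, D=3: +11·20° lon, +3·10° lat → SW at lon 40°, lat -60°.
Square 4, 9: +4·2° lon, +9·1° lat → SW at lon 48°, lat -51°.
Cell spans 2° lon × 1° lat.
south -51.000, north -50.000.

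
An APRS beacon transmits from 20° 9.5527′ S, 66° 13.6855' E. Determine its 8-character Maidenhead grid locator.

MG39cu71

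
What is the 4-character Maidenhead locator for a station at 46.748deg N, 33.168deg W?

HN36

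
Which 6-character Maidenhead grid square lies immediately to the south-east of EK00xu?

Longitude subsquare x = 23; +1 → 24, wraps to 0 = a, carry into square.
Longitude square 0; +1 → 1.
Latitude subsquare u = 20; −1 → 19 = t.

EK10at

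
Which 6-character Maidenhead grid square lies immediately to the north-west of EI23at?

EI13xu

Longitude subsquare a = 0; −1 → -1, wraps to 23 = x, carry into square.
Longitude square 2; −1 → 1.
Latitude subsquare t = 19; +1 → 20 = u.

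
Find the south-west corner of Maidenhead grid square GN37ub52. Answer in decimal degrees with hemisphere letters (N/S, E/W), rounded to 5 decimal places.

Field G=6, N=13: +6·20° lon, +13·10° lat → SW at lon -60°, lat 40°.
Square 3, 7: +3·2° lon, +7·1° lat → SW at lon -54°, lat 47°.
Subsquare u=20, b=1: +20·0.0833333° lon, +1·0.0416667° lat → SW at lon -52.3333°, lat 47.0417°.
Extended square 5, 2: +5·0.00833333° lon, +2·0.00416667° lat → SW at lon -52.2917°, lat 47.05°.
latitude 47.05000° N, longitude 52.29167° W.

47.05000° N, 52.29167° W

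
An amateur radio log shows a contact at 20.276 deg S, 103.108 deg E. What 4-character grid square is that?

OG19

Shift to the Maidenhead origin (180°W, 90°S): lon 283.11, lat 69.72.
Field: lon ⌊283.11/20⌋ = 14 → O; lat ⌊69.72/10⌋ = 6 → G.
Square: lon ⌊3.11/2⌋ = 1; lat ⌊9.72/1⌋ = 9.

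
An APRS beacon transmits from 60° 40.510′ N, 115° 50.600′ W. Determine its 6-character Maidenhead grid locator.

DP20bq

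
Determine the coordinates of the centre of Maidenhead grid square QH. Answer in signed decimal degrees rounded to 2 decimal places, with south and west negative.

Field Q=16, H=7: +16·20° lon, +7·10° lat → SW at lon 140°, lat -20°.
Cell spans 20° lon × 10° lat. Centre is SW corner plus half of each.
latitude -15.00, longitude 150.00.

-15.00, 150.00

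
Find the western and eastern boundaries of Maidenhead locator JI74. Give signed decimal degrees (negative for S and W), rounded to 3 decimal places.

14.000, 16.000

Field J=9, I=8: +9·20° lon, +8·10° lat → SW at lon 0°, lat -10°.
Square 7, 4: +7·2° lon, +4·1° lat → SW at lon 14°, lat -6°.
Cell spans 2° lon × 1° lat.
west 14.000, east 16.000.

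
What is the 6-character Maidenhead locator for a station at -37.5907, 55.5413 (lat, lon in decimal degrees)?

LF72sj

Shift to the Maidenhead origin (180°W, 90°S): lon 235.5413, lat 52.4093.
Field: 235.5413/20 → 11 → L, 52.4093/10 → 5 → F; chars LF.
Square: 15.5413/2 → 7, 2.4093/1 → 2; chars 72.
Subsquare: 1.5413/0.0833333 → 18 → s, 0.4093/0.0416667 → 9 → j; chars sj.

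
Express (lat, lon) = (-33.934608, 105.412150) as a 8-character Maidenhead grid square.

Shift to the Maidenhead origin (180°W, 90°S): lon 285.41215, lat 56.06539.
Field: 285.41215/20 → 14 → O, 56.06539/10 → 5 → F; chars OF.
Square: 5.41215/2 → 2, 6.06539/1 → 6; chars 26.
Subsquare: 1.41215/0.0833333 → 16 → q, 0.06539/0.0416667 → 1 → b; chars qb.
Extended square: 0.07882/0.00833333 → 9, 0.02373/0.00416667 → 5; chars 95.

OF26qb95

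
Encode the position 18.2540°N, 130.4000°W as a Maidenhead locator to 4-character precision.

CK48

Shift to the Maidenhead origin (180°W, 90°S): lon 49.60, lat 108.25.
Field: 49.60/20 → 2 → C, 108.25/10 → 10 → K; chars CK.
Square: 9.60/2 → 4, 8.25/1 → 8; chars 48.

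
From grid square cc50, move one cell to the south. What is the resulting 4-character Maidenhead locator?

CB59

Latitude square 0; −1 → -1, wraps to 9, carry into field.
Latitude field C = 2; −1 → 1 = B.
The longitude characters are unchanged.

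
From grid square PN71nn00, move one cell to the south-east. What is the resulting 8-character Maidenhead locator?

Longitude extended square 0; +1 → 1.
Latitude extended square 0; −1 → -1, wraps to 9, carry into subsquare.
Latitude subsquare n = 13; −1 → 12 = m.

PN71nm19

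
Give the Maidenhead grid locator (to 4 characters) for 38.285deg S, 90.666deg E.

NF51

Offset from 180°W / 90°S: lon 270.67°, lat 51.72°.
Field: lon ⌊270.67/20⌋ = 13 → N; lat ⌊51.72/10⌋ = 5 → F.
Square: lon ⌊10.67/2⌋ = 5; lat ⌊1.72/1⌋ = 1.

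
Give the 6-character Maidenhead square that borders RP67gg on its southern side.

Latitude subsquare g = 6; −1 → 5 = f.
The longitude characters are unchanged.

RP67gf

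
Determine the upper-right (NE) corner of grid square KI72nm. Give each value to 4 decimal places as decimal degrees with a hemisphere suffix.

7.4583° S, 35.1667° E

Field K=10, I=8: +10·20° lon, +8·10° lat → SW at lon 20°, lat -10°.
Square 7, 2: +7·2° lon, +2·1° lat → SW at lon 34°, lat -8°.
Subsquare n=13, m=12: +13·0.0833333° lon, +12·0.0416667° lat → SW at lon 35.0833°, lat -7.5°.
Cell spans 0.0833333° lon × 0.0416667° lat. NE corner is SW corner plus one full cell.
latitude 7.4583° S, longitude 35.1667° E.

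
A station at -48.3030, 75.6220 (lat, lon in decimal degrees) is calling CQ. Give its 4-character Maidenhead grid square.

Shift to the Maidenhead origin (180°W, 90°S): lon 255.62, lat 41.70.
Field: 255.62/20 → 12 → M, 41.70/10 → 4 → E; chars ME.
Square: 15.62/2 → 7, 1.70/1 → 1; chars 71.

ME71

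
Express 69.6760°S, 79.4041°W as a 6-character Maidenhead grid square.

FC00hh

Offset from 180°W / 90°S: lon 100.5959°, lat 20.3240°.
Field: lon ⌊100.5959/20⌋ = 5 → F; lat ⌊20.3240/10⌋ = 2 → C.
Square: lon ⌊0.5959/2⌋ = 0; lat ⌊0.3240/1⌋ = 0.
Subsquare: lon ⌊0.5959/0.0833333⌋ = 7 → h; lat ⌊0.3240/0.0416667⌋ = 7 → h.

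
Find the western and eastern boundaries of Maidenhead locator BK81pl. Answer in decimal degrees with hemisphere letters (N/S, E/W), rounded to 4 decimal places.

Field B=1, K=10: +1·20° lon, +10·10° lat → SW at lon -160°, lat 10°.
Square 8, 1: +8·2° lon, +1·1° lat → SW at lon -144°, lat 11°.
Subsquare p=15, l=11: +15·0.0833333° lon, +11·0.0416667° lat → SW at lon -142.75°, lat 11.4583°.
Cell spans 0.0833333° lon × 0.0416667° lat.
west 142.7500° W, east 142.6667° W.

142.7500° W, 142.6667° W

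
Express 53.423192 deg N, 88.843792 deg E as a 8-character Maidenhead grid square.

NO43kk11

Add 180° to longitude and 90° to latitude: 268.84379, 143.42319.
Field: lon ⌊268.84379/20⌋ = 13 → N; lat ⌊143.42319/10⌋ = 14 → O.
Square: lon ⌊8.84379/2⌋ = 4; lat ⌊3.42319/1⌋ = 3.
Subsquare: lon ⌊0.84379/0.0833333⌋ = 10 → k; lat ⌊0.42319/0.0416667⌋ = 10 → k.
Extended square: lon ⌊0.01046/0.00833333⌋ = 1; lat ⌊0.00653/0.00416667⌋ = 1.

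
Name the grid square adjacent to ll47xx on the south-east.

Longitude subsquare x = 23; +1 → 24, wraps to 0 = a, carry into square.
Longitude square 4; +1 → 5.
Latitude subsquare x = 23; −1 → 22 = w.

LL57aw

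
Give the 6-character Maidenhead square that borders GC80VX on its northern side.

GC81va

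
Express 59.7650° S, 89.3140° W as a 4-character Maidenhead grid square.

Offset from 180°W / 90°S: lon 90.69°, lat 30.23°.
Field: lon ⌊90.69/20⌋ = 4 → E; lat ⌊30.23/10⌋ = 3 → D.
Square: lon ⌊10.69/2⌋ = 5; lat ⌊0.23/1⌋ = 0.

ED50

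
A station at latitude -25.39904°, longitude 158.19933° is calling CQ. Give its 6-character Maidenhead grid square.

QG94co

Add 180° to longitude and 90° to latitude: 338.1993, 64.6010.
Field: lon ⌊338.1993/20⌋ = 16 → Q; lat ⌊64.6010/10⌋ = 6 → G.
Square: lon ⌊18.1993/2⌋ = 9; lat ⌊4.6010/1⌋ = 4.
Subsquare: lon ⌊0.1993/0.0833333⌋ = 2 → c; lat ⌊0.6010/0.0416667⌋ = 14 → o.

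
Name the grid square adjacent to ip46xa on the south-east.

IP55ax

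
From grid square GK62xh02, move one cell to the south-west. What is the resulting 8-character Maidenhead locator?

Longitude extended square 0; −1 → -1, wraps to 9, carry into subsquare.
Longitude subsquare x = 23; −1 → 22 = w.
Latitude extended square 2; −1 → 1.

GK62wh91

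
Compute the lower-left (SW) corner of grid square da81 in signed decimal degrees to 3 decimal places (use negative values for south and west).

Field D=3, A=0: +3·20° lon, +0·10° lat → SW at lon -120°, lat -90°.
Square 8, 1: +8·2° lon, +1·1° lat → SW at lon -104°, lat -89°.
latitude -89.000, longitude -104.000.

-89.000, -104.000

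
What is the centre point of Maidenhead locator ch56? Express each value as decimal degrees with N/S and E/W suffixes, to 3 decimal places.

13.500° S, 129.000° W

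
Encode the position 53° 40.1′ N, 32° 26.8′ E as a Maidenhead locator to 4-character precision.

Offset from 180°W / 90°S: lon 212.45°, lat 143.67°.
Field (20°×10°, letters A–R): 212.45/20 → 10 → K, 143.67/10 → 14 → O; chars KO.
Square (2°×1°, digits 0–9): 12.45/2 → 6, 3.67/1 → 3; chars 63.

KO63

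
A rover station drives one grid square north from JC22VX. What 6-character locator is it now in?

JC23va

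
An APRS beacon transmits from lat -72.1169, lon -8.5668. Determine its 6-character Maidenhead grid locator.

Shift to the Maidenhead origin (180°W, 90°S): lon 171.4332, lat 17.8831.
Field: lon ⌊171.4332/20⌋ = 8 → I; lat ⌊17.8831/10⌋ = 1 → B.
Square: lon ⌊11.4332/2⌋ = 5; lat ⌊7.8831/1⌋ = 7.
Subsquare: lon ⌊1.4332/0.0833333⌋ = 17 → r; lat ⌊0.8831/0.0416667⌋ = 21 → v.

IB57rv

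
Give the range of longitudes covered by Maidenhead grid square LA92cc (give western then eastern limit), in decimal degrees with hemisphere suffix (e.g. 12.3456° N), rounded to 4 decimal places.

58.1667° E, 58.2500° E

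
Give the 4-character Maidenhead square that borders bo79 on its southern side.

BO78

Latitude square 9; −1 → 8.
The longitude characters are unchanged.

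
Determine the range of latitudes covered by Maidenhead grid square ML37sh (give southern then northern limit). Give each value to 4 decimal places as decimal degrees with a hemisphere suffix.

27.2917° N, 27.3333° N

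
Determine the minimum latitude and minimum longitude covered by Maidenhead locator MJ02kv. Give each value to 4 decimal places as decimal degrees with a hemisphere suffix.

Field M=12, J=9: +12·20° lon, +9·10° lat → SW at lon 60°, lat 0°.
Square 0, 2: +0·2° lon, +2·1° lat → SW at lon 60°, lat 2°.
Subsquare k=10, v=21: +10·0.0833333° lon, +21·0.0416667° lat → SW at lon 60.8333°, lat 2.875°.
latitude 2.8750° N, longitude 60.8333° E.

2.8750° N, 60.8333° E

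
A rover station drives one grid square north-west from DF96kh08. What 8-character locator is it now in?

DF96jh99

Longitude extended square 0; −1 → -1, wraps to 9, carry into subsquare.
Longitude subsquare k = 10; −1 → 9 = j.
Latitude extended square 8; +1 → 9.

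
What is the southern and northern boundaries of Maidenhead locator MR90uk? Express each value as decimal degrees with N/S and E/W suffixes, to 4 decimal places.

Field M=12, R=17: +12·20° lon, +17·10° lat → SW at lon 60°, lat 80°.
Square 9, 0: +9·2° lon, +0·1° lat → SW at lon 78°, lat 80°.
Subsquare u=20, k=10: +20·0.0833333° lon, +10·0.0416667° lat → SW at lon 79.6667°, lat 80.4167°.
Cell spans 0.0833333° lon × 0.0416667° lat.
south 80.4167° N, north 80.4583° N.

80.4167° N, 80.4583° N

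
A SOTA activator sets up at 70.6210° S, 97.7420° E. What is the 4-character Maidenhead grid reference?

NB89

Add 180° to longitude and 90° to latitude: 277.74, 19.38.
Field: lon ⌊277.74/20⌋ = 13 → N; lat ⌊19.38/10⌋ = 1 → B.
Square: lon ⌊17.74/2⌋ = 8; lat ⌊9.38/1⌋ = 9.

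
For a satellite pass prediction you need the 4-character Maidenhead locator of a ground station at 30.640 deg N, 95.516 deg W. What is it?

Offset from 180°W / 90°S: lon 84.48°, lat 120.64°.
Field: 84.48/20 → 4 → E, 120.64/10 → 12 → M; chars EM.
Square: 4.48/2 → 2, 0.64/1 → 0; chars 20.

EM20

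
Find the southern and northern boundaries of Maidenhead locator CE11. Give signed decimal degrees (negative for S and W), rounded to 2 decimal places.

Field C=2, E=4: +2·20° lon, +4·10° lat → SW at lon -140°, lat -50°.
Square 1, 1: +1·2° lon, +1·1° lat → SW at lon -138°, lat -49°.
Cell spans 2° lon × 1° lat.
south -49.00, north -48.00.

-49.00, -48.00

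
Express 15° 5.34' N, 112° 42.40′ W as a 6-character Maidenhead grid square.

DK35pc

Offset from 180°W / 90°S: lon 67.2933°, lat 105.0890°.
Field (20°×10°, letters A–R): lon ⌊67.2933/20⌋ = 3 → D; lat ⌊105.0890/10⌋ = 10 → K.
Square (2°×1°, digits 0–9): lon ⌊7.2933/2⌋ = 3; lat ⌊5.0890/1⌋ = 5.
Subsquare (5′×2.5′, letters a–x): lon ⌊1.2933/0.0833333⌋ = 15 → p; lat ⌊0.0890/0.0416667⌋ = 2 → c.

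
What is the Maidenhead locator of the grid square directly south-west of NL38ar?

NL28xq

Longitude subsquare a = 0; −1 → -1, wraps to 23 = x, carry into square.
Longitude square 3; −1 → 2.
Latitude subsquare r = 17; −1 → 16 = q.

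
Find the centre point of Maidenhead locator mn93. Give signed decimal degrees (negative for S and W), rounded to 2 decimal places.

43.50, 79.00

Field M=12, N=13: +12·20° lon, +13·10° lat → SW at lon 60°, lat 40°.
Square 9, 3: +9·2° lon, +3·1° lat → SW at lon 78°, lat 43°.
Cell spans 2° lon × 1° lat. Centre is SW corner plus half of each.
latitude 43.50, longitude 79.00.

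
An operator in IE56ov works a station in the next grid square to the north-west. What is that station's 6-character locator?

IE56nw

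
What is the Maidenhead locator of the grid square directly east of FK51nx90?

FK51ox00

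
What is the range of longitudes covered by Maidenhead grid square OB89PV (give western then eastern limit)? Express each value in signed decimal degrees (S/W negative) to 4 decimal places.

Field O=14, B=1: +14·20° lon, +1·10° lat → SW at lon 100°, lat -80°.
Square 8, 9: +8·2° lon, +9·1° lat → SW at lon 116°, lat -71°.
Subsquare p=15, v=21: +15·0.0833333° lon, +21·0.0416667° lat → SW at lon 117.25°, lat -70.125°.
Cell spans 0.0833333° lon × 0.0416667° lat.
west 117.2500, east 117.3333.

117.2500, 117.3333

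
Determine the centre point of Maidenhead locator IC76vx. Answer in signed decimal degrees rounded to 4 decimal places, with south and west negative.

-63.0208, -4.2083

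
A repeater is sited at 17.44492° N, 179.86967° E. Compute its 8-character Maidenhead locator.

RK97wk46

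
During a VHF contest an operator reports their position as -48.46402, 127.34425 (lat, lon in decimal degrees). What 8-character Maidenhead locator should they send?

PE31qm18

Add 180° to longitude and 90° to latitude: 307.34425, 41.53598.
Field: 307.34425/20 → 15 → P, 41.53598/10 → 4 → E; chars PE.
Square: 7.34425/2 → 3, 1.53598/1 → 1; chars 31.
Subsquare: 1.34425/0.0833333 → 16 → q, 0.53598/0.0416667 → 12 → m; chars qm.
Extended square: 0.01092/0.00833333 → 1, 0.03598/0.00416667 → 8; chars 18.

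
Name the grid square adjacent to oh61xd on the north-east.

OH71ae

Longitude subsquare x = 23; +1 → 24, wraps to 0 = a, carry into square.
Longitude square 6; +1 → 7.
Latitude subsquare d = 3; +1 → 4 = e.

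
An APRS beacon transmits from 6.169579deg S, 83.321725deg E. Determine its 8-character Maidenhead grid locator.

Offset from 180°W / 90°S: lon 263.32173°, lat 83.83042°.
Field: 263.32173/20 → 13 → N, 83.83042/10 → 8 → I; chars NI.
Square: 3.32173/2 → 1, 3.83042/1 → 3; chars 13.
Subsquare: 1.32173/0.0833333 → 15 → p, 0.83042/0.0416667 → 19 → t; chars pt.
Extended square: 0.07173/0.00833333 → 8, 0.03875/0.00416667 → 9; chars 89.

NI13pt89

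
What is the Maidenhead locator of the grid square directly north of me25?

Latitude square 5; +1 → 6.
The longitude characters are unchanged.

ME26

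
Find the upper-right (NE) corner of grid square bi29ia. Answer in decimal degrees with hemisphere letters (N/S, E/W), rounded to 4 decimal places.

Field B=1, I=8: +1·20° lon, +8·10° lat → SW at lon -160°, lat -10°.
Square 2, 9: +2·2° lon, +9·1° lat → SW at lon -156°, lat -1°.
Subsquare i=8, a=0: +8·0.0833333° lon, +0·0.0416667° lat → SW at lon -155.333°, lat -1°.
Cell spans 0.0833333° lon × 0.0416667° lat. NE corner is SW corner plus one full cell.
latitude 0.9583° S, longitude 155.2500° W.

0.9583° S, 155.2500° W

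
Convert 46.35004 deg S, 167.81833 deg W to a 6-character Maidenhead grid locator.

Offset from 180°W / 90°S: lon 12.1817°, lat 43.6500°.
Field: 12.1817/20 → 0 → A, 43.6500/10 → 4 → E; chars AE.
Square: 12.1817/2 → 6, 3.6500/1 → 3; chars 63.
Subsquare: 0.1817/0.0833333 → 2 → c, 0.6500/0.0416667 → 15 → p; chars cp.

AE63cp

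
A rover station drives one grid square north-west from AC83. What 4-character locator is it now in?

AC74

Longitude square 8; −1 → 7.
Latitude square 3; +1 → 4.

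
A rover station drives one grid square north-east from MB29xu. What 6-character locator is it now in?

MB39av

Longitude subsquare x = 23; +1 → 24, wraps to 0 = a, carry into square.
Longitude square 2; +1 → 3.
Latitude subsquare u = 20; +1 → 21 = v.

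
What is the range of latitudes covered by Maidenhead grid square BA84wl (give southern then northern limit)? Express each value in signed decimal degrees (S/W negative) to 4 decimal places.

-85.5417, -85.5000

Field B=1, A=0: +1·20° lon, +0·10° lat → SW at lon -160°, lat -90°.
Square 8, 4: +8·2° lon, +4·1° lat → SW at lon -144°, lat -86°.
Subsquare w=22, l=11: +22·0.0833333° lon, +11·0.0416667° lat → SW at lon -142.167°, lat -85.5417°.
Cell spans 0.0833333° lon × 0.0416667° lat.
south -85.5417, north -85.5000.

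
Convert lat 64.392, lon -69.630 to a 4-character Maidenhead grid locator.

FP54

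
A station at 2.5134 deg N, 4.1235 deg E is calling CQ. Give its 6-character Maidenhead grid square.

Shift to the Maidenhead origin (180°W, 90°S): lon 184.1235, lat 92.5134.
Field (20°×10°, letters A–R): lon ⌊184.1235/20⌋ = 9 → J; lat ⌊92.5134/10⌋ = 9 → J.
Square (2°×1°, digits 0–9): lon ⌊4.1235/2⌋ = 2; lat ⌊2.5134/1⌋ = 2.
Subsquare (5′×2.5′, letters a–x): lon ⌊0.1235/0.0833333⌋ = 1 → b; lat ⌊0.5134/0.0416667⌋ = 12 → m.

JJ22bm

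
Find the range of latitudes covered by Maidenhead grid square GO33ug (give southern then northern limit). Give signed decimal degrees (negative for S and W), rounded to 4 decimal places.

Field G=6, O=14: +6·20° lon, +14·10° lat → SW at lon -60°, lat 50°.
Square 3, 3: +3·2° lon, +3·1° lat → SW at lon -54°, lat 53°.
Subsquare u=20, g=6: +20·0.0833333° lon, +6·0.0416667° lat → SW at lon -52.3333°, lat 53.25°.
Cell spans 0.0833333° lon × 0.0416667° lat.
south 53.2500, north 53.2917.

53.2500, 53.2917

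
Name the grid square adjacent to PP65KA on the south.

Latitude subsquare a = 0; −1 → -1, wraps to 23 = x, carry into square.
Latitude square 5; −1 → 4.
The longitude characters are unchanged.

PP64kx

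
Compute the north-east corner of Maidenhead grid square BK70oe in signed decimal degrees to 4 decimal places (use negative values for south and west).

10.2083, -144.7500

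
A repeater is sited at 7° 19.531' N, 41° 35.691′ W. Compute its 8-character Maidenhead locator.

Shift to the Maidenhead origin (180°W, 90°S): lon 138.40515, lat 97.32552.
Field: lon ⌊138.40515/20⌋ = 6 → G; lat ⌊97.32552/10⌋ = 9 → J.
Square: lon ⌊18.40515/2⌋ = 9; lat ⌊7.32552/1⌋ = 7.
Subsquare: lon ⌊0.40515/0.0833333⌋ = 4 → e; lat ⌊0.32552/0.0416667⌋ = 7 → h.
Extended square: lon ⌊0.07182/0.00833333⌋ = 8; lat ⌊0.03385/0.00416667⌋ = 8.

GJ97eh88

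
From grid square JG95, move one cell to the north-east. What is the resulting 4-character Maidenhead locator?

KG06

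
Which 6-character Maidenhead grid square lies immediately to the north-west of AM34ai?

AM24xj

Longitude subsquare a = 0; −1 → -1, wraps to 23 = x, carry into square.
Longitude square 3; −1 → 2.
Latitude subsquare i = 8; +1 → 9 = j.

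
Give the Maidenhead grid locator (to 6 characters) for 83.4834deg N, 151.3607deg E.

QR53ql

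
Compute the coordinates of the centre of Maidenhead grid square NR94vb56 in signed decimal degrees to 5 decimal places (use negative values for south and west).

84.06875, 99.79583

Field N=13, R=17: +13·20° lon, +17·10° lat → SW at lon 80°, lat 80°.
Square 9, 4: +9·2° lon, +4·1° lat → SW at lon 98°, lat 84°.
Subsquare v=21, b=1: +21·0.0833333° lon, +1·0.0416667° lat → SW at lon 99.75°, lat 84.0417°.
Extended square 5, 6: +5·0.00833333° lon, +6·0.00416667° lat → SW at lon 99.7917°, lat 84.0667°.
Cell spans 0.00833333° lon × 0.00416667° lat. Centre is SW corner plus half of each.
latitude 84.06875, longitude 99.79583.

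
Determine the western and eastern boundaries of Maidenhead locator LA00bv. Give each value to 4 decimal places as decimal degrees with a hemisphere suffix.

40.0833° E, 40.1667° E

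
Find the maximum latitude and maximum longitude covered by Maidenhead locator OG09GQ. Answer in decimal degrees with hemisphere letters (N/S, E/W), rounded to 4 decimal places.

20.2917° S, 100.5833° E

Field O=14, G=6: +14·20° lon, +6·10° lat → SW at lon 100°, lat -30°.
Square 0, 9: +0·2° lon, +9·1° lat → SW at lon 100°, lat -21°.
Subsquare g=6, q=16: +6·0.0833333° lon, +16·0.0416667° lat → SW at lon 100.5°, lat -20.3333°.
Cell spans 0.0833333° lon × 0.0416667° lat. NE corner is SW corner plus one full cell.
latitude 20.2917° S, longitude 100.5833° E.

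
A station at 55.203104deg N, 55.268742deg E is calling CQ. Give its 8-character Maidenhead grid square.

LO75pe28

Offset from 180°W / 90°S: lon 235.26874°, lat 145.20310°.
Field: 235.26874/20 → 11 → L, 145.20310/10 → 14 → O; chars LO.
Square: 15.26874/2 → 7, 5.20310/1 → 5; chars 75.
Subsquare: 1.26874/0.0833333 → 15 → p, 0.20310/0.0416667 → 4 → e; chars pe.
Extended square: 0.01874/0.00833333 → 2, 0.03644/0.00416667 → 8; chars 28.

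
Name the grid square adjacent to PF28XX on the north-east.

PF39aa

Longitude subsquare x = 23; +1 → 24, wraps to 0 = a, carry into square.
Longitude square 2; +1 → 3.
Latitude subsquare x = 23; +1 → 24, wraps to 0 = a, carry into square.
Latitude square 8; +1 → 9.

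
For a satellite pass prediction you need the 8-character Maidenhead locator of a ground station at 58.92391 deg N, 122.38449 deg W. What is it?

CO88tw31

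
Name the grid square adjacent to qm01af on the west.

Longitude subsquare a = 0; −1 → -1, wraps to 23 = x, carry into square.
Longitude square 0; −1 → -1, wraps to 9, carry into field.
Longitude field Q = 16; −1 → 15 = P.
The latitude characters are unchanged.

PM91xf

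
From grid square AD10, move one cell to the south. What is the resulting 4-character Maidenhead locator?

AC19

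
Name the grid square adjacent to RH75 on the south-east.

RH84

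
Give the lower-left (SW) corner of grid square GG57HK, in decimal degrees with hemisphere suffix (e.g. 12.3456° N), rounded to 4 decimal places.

Field G=6, G=6: +6·20° lon, +6·10° lat → SW at lon -60°, lat -30°.
Square 5, 7: +5·2° lon, +7·1° lat → SW at lon -50°, lat -23°.
Subsquare h=7, k=10: +7·0.0833333° lon, +10·0.0416667° lat → SW at lon -49.4167°, lat -22.5833°.
latitude 22.5833° S, longitude 49.4167° W.

22.5833° S, 49.4167° W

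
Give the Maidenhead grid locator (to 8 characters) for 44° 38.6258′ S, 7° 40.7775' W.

Offset from 180°W / 90°S: lon 172.32038°, lat 45.35624°.
Field: lon ⌊172.32038/20⌋ = 8 → I; lat ⌊45.35624/10⌋ = 4 → E.
Square: lon ⌊12.32038/2⌋ = 6; lat ⌊5.35624/1⌋ = 5.
Subsquare: lon ⌊0.32038/0.0833333⌋ = 3 → d; lat ⌊0.35624/0.0416667⌋ = 8 → i.
Extended square: lon ⌊0.07038/0.00833333⌋ = 8; lat ⌊0.02290/0.00416667⌋ = 5.

IE65di85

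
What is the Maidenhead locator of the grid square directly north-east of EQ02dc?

EQ02ed

Longitude subsquare d = 3; +1 → 4 = e.
Latitude subsquare c = 2; +1 → 3 = d.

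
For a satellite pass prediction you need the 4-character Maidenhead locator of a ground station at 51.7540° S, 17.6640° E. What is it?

Shift to the Maidenhead origin (180°W, 90°S): lon 197.66, lat 38.25.
Field: lon ⌊197.66/20⌋ = 9 → J; lat ⌊38.25/10⌋ = 3 → D.
Square: lon ⌊17.66/2⌋ = 8; lat ⌊8.25/1⌋ = 8.

JD88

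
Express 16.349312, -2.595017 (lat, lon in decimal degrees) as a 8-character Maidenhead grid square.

Offset from 180°W / 90°S: lon 177.40498°, lat 106.34931°.
Field: 177.40498/20 → 8 → I, 106.34931/10 → 10 → K; chars IK.
Square: 17.40498/2 → 8, 6.34931/1 → 6; chars 86.
Subsquare: 1.40498/0.0833333 → 16 → q, 0.34931/0.0416667 → 8 → i; chars qi.
Extended square: 0.07165/0.00833333 → 8, 0.01598/0.00416667 → 3; chars 83.

IK86qi83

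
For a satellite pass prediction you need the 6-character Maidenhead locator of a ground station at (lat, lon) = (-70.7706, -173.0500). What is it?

AB39lf

Shift to the Maidenhead origin (180°W, 90°S): lon 6.9500, lat 19.2294.
Field: lon ⌊6.9500/20⌋ = 0 → A; lat ⌊19.2294/10⌋ = 1 → B.
Square: lon ⌊6.9500/2⌋ = 3; lat ⌊9.2294/1⌋ = 9.
Subsquare: lon ⌊0.9500/0.0833333⌋ = 11 → l; lat ⌊0.2294/0.0416667⌋ = 5 → f.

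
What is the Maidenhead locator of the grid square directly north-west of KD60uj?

KD60tk

Longitude subsquare u = 20; −1 → 19 = t.
Latitude subsquare j = 9; +1 → 10 = k.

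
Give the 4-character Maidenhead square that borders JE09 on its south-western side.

Longitude square 0; −1 → -1, wraps to 9, carry into field.
Longitude field J = 9; −1 → 8 = I.
Latitude square 9; −1 → 8.

IE98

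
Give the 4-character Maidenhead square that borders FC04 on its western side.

Longitude square 0; −1 → -1, wraps to 9, carry into field.
Longitude field F = 5; −1 → 4 = E.
The latitude characters are unchanged.

EC94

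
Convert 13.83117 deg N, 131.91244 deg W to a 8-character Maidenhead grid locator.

CK43bt09

Offset from 180°W / 90°S: lon 48.08756°, lat 103.83117°.
Field: 48.08756/20 → 2 → C, 103.83117/10 → 10 → K; chars CK.
Square: 8.08756/2 → 4, 3.83117/1 → 3; chars 43.
Subsquare: 0.08756/0.0833333 → 1 → b, 0.83117/0.0416667 → 19 → t; chars bt.
Extended square: 0.00423/0.00833333 → 0, 0.03950/0.00416667 → 9; chars 09.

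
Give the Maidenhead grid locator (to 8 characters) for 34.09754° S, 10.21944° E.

JF55cv66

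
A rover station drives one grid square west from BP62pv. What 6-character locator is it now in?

BP62ov

Longitude subsquare p = 15; −1 → 14 = o.
The latitude characters are unchanged.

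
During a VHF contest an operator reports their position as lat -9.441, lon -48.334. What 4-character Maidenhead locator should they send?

GI50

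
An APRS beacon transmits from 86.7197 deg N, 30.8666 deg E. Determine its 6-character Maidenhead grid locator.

Offset from 180°W / 90°S: lon 210.8666°, lat 176.7197°.
Field: lon ⌊210.8666/20⌋ = 10 → K; lat ⌊176.7197/10⌋ = 17 → R.
Square: lon ⌊10.8666/2⌋ = 5; lat ⌊6.7197/1⌋ = 6.
Subsquare: lon ⌊0.8666/0.0833333⌋ = 10 → k; lat ⌊0.7197/0.0416667⌋ = 17 → r.

KR56kr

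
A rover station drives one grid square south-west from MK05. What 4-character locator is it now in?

Longitude square 0; −1 → -1, wraps to 9, carry into field.
Longitude field M = 12; −1 → 11 = L.
Latitude square 5; −1 → 4.

LK94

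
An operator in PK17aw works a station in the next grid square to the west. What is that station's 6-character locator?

PK07xw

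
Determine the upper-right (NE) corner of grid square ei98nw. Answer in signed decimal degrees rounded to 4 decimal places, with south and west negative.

-1.0417, -80.8333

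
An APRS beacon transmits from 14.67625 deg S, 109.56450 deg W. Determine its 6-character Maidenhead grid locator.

DH55fh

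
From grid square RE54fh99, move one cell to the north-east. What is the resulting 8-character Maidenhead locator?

RE54gi00

Longitude extended square 9; +1 → 10, wraps to 0, carry into subsquare.
Longitude subsquare f = 5; +1 → 6 = g.
Latitude extended square 9; +1 → 10, wraps to 0, carry into subsquare.
Latitude subsquare h = 7; +1 → 8 = i.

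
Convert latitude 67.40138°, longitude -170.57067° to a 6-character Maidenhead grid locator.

AP47rj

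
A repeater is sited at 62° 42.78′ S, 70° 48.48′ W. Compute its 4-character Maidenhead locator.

FC47

Shift to the Maidenhead origin (180°W, 90°S): lon 109.19, lat 27.29.
Field: lon ⌊109.19/20⌋ = 5 → F; lat ⌊27.29/10⌋ = 2 → C.
Square: lon ⌊9.19/2⌋ = 4; lat ⌊7.29/1⌋ = 7.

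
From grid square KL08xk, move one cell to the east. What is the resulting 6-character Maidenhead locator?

Longitude subsquare x = 23; +1 → 24, wraps to 0 = a, carry into square.
Longitude square 0; +1 → 1.
The latitude characters are unchanged.

KL18ak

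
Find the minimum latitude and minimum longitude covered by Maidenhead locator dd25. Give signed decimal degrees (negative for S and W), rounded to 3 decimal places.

Field D=3, D=3: +3·20° lon, +3·10° lat → SW at lon -120°, lat -60°.
Square 2, 5: +2·2° lon, +5·1° lat → SW at lon -116°, lat -55°.
latitude -55.000, longitude -116.000.

-55.000, -116.000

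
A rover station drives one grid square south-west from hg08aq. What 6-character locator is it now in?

Longitude subsquare a = 0; −1 → -1, wraps to 23 = x, carry into square.
Longitude square 0; −1 → -1, wraps to 9, carry into field.
Longitude field H = 7; −1 → 6 = G.
Latitude subsquare q = 16; −1 → 15 = p.

GG98xp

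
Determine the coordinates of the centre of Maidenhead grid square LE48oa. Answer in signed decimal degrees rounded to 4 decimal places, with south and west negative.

Field L=11, E=4: +11·20° lon, +4·10° lat → SW at lon 40°, lat -50°.
Square 4, 8: +4·2° lon, +8·1° lat → SW at lon 48°, lat -42°.
Subsquare o=14, a=0: +14·0.0833333° lon, +0·0.0416667° lat → SW at lon 49.1667°, lat -42°.
Cell spans 0.0833333° lon × 0.0416667° lat. Centre is SW corner plus half of each.
latitude -41.9792, longitude 49.2083.

-41.9792, 49.2083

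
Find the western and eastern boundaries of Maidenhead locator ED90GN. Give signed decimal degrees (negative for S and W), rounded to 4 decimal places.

-81.5000, -81.4167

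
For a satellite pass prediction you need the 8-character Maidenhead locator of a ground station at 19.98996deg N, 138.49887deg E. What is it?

PK99fx97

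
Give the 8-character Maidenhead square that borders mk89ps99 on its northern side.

MK89pt90

Latitude extended square 9; +1 → 10, wraps to 0, carry into subsquare.
Latitude subsquare s = 18; +1 → 19 = t.
The longitude characters are unchanged.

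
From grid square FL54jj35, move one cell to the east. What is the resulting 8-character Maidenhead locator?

FL54jj45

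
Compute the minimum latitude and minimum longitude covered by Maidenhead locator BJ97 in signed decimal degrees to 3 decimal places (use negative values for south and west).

7.000, -142.000

Field B=1, J=9: +1·20° lon, +9·10° lat → SW at lon -160°, lat 0°.
Square 9, 7: +9·2° lon, +7·1° lat → SW at lon -142°, lat 7°.
latitude 7.000, longitude -142.000.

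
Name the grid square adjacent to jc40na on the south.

Latitude subsquare a = 0; −1 → -1, wraps to 23 = x, carry into square.
Latitude square 0; −1 → -1, wraps to 9, carry into field.
Latitude field C = 2; −1 → 1 = B.
The longitude characters are unchanged.

JB49nx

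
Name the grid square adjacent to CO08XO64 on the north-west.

Longitude extended square 6; −1 → 5.
Latitude extended square 4; +1 → 5.

CO08xo55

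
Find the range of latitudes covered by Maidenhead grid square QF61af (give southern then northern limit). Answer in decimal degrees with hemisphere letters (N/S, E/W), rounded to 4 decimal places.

Field Q=16, F=5: +16·20° lon, +5·10° lat → SW at lon 140°, lat -40°.
Square 6, 1: +6·2° lon, +1·1° lat → SW at lon 152°, lat -39°.
Subsquare a=0, f=5: +0·0.0833333° lon, +5·0.0416667° lat → SW at lon 152°, lat -38.7917°.
Cell spans 0.0833333° lon × 0.0416667° lat.
south 38.7917° S, north 38.7500° S.

38.7917° S, 38.7500° S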